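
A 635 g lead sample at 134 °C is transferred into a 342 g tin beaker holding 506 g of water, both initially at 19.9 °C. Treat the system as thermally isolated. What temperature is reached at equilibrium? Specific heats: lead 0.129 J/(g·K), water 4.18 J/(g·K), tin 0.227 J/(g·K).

T_f ≈ 24.0 °C

T_f = Σ m_i c_i T_i / Σ m_i c_i:
T_f = (81.92*134 + 2115.1*19.9 + 77.63*19.9) / (81.92 + 2115.1 + 77.63)
    = 54612 / 2274.6 ≈ 24.01 °C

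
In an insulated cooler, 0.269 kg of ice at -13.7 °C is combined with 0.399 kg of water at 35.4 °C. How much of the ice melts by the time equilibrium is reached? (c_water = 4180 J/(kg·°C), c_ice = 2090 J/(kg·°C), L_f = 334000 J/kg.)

m_melted ≈ 0.154 kg

Heat available from the water dropping to 0 °C: 0.399·4180·35.4 = 59041 J.
Of that, 0.269·2090·13.7 = 7702.3 J goes to bring the ice to 0 °C, leaving 51339 J.
Fully melting the ice requires m_ice L_f = 0.269·334000 = 89846 J.
51339 J < 89846 J, so only part of the ice melts and the system sits at 0 °C.
Mass melted = 51339/334000 ≈ 0.1537 kg.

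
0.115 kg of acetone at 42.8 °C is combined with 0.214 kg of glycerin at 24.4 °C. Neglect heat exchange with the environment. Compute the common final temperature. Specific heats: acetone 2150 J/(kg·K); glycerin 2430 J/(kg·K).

T_f ≈ 30.3 °C

T_f is the heat-capacity-weighted average of the initial temperatures:
T_f = (247.25×42.8 + 520.02×24.4) / (247.25 + 520.02)
    = 23271 / 767.27 ≈ 30.33 °C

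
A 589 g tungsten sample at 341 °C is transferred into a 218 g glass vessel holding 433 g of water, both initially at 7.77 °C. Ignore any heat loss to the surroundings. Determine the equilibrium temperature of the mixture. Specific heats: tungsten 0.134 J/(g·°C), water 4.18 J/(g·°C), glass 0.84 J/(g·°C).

T_f ≈ 20.5 °C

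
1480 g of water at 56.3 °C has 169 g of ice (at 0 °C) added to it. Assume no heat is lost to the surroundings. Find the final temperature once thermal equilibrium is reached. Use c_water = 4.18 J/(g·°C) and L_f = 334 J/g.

T_f ≈ 42.3 °C

Heat gained plus heat lost sum to zero:
melt ice: 169×334 = 56446
  meltwater 0→T: 169×4.18×T = 706.42 T
  water cools: 1480×4.18×(T − 56.3) = 6186.4(T − 56.3)
6892.8 T = 348294 − 56446 = 291848
T ≈ 42.34 °C — above 0 °C, consistent with complete melting.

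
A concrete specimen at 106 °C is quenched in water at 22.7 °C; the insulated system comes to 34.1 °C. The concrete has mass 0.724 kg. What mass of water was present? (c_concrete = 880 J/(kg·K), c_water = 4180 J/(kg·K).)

m ≈ 0.961 kg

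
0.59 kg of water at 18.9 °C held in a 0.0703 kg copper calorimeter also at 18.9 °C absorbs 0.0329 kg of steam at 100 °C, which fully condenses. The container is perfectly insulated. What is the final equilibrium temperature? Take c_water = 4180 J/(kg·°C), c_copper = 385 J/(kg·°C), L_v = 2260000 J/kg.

Setting the total heat transfer to zero:
steam→water at 100 °C releases m L_v = 0.0329×2260000 = 74354
  condensate cools 100→T: 0.0329×4180×(T − 100) = 137.52(T − 100)
  original water: 2466.2(T − 18.9)
  copper cup: 0.0703×385×(T − 18.9) = 27.07(T − 18.9)
2630.8 T = 74354 + 13752 + 47123 = 135229
T ≈ 51.40 °C (< 100 °C, so full condensation is consistent).

T_f ≈ 51.4 °C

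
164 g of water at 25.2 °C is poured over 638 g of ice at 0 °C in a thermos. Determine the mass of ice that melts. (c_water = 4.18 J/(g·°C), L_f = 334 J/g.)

Heat available from the water dropping to 0 °C: 164·4.18·25.2 = 17275 J.
Melting all 638 g of ice would need 638·334 = 213092 J.
That's not enough to melt it all — equilibrium is at 0 °C with ice remaining.
m_melt = 17275 / L_f = 51.72 g.

m_melted ≈ 51.7 g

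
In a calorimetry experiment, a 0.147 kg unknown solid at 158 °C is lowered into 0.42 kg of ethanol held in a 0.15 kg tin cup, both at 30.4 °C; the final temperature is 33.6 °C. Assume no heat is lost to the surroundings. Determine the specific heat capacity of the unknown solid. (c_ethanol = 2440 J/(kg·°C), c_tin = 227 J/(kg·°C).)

Heat gained plus heat lost sum to zero:
0.147·c·(33.6 − 158) + 0.42·2440·(33.6 − 30.4) + 0.15·227·(33.6 − 30.4) = 0
-18.29 c = -3388.3
c = -3388.3/-18.29 ≈ 185.3 J/(kg·°C)

c ≈ 185 J/(kg·°C)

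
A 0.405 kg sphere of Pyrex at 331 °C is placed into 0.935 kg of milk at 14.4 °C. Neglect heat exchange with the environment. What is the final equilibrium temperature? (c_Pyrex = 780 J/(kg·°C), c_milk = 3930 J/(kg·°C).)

T_f ≈ 39.5 °C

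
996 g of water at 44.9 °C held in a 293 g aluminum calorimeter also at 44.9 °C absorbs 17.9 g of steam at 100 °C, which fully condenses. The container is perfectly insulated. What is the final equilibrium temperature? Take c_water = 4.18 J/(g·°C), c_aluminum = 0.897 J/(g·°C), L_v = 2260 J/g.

Heat gained plus heat lost sum to zero:
condense steam: −17.9·2260 = −40454
  condensate cools 100→T: 17.9·4.18·(T − 100) = 74.82(T − 100)
  original water: 4163.3(T − 44.9)
  aluminum cup: 293·0.897·(T − 44.9) = 262.82(T − 44.9)
4500.9 T = 40454 + 7482.2 + 198732 = 246668
T ≈ 54.80 °C, under the boiling point, so the assumption holds.

T_f ≈ 54.8 °C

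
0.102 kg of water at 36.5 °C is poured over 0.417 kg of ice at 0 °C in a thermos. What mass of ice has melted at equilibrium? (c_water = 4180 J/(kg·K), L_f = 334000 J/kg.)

m_melted ≈ 0.0466 kg

Water can give up m c ΔT = 0.102×4180×36.5 = 15562 J before reaching 0 °C.
To melt every bit of ice: 0.417×334000 = 139278 J.
Since 15562 < 139278 J, not all the ice melts; equilibrium is at 0 °C.
Mass melted = 15562/334000 ≈ 0.04659 kg.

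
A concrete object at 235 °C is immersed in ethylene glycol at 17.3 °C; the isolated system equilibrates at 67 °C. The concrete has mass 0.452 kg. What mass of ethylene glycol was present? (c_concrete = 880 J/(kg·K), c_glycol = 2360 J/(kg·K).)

m ≈ 0.57 kg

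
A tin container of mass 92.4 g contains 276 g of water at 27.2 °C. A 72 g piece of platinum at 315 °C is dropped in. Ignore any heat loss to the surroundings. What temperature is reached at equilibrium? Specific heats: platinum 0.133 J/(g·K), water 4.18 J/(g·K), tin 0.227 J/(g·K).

Setting the total heat transfer to zero:
72·0.133·(T − 315) + 276·4.18·(T − 27.2) + 92.4·0.227·(T − 27.2) = 0
(9.576 + 1153.7 + 20.97) T = 9.576·315 + 1153.7·27.2 + 20.97·27.2
T = 34967/1184.2 ≈ 29.53 °C

T_f ≈ 29.5 °C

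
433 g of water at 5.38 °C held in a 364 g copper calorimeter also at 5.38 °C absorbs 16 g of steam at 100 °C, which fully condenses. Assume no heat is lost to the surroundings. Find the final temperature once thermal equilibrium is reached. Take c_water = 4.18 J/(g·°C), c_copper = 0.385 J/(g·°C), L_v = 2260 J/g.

T_f ≈ 26.4 °C

Heat gained plus heat lost sum to zero:
latent heat released on condensation: 16×2260 = 36160; condensed water 100 °C→T: 66.88(T − 100); original water: 1809.9(T − 5.38); cup: 140.14(T − 5.38)
2017 T = 36160 + 6688 + 10491 = 53339
T ≈ 26.45 °C, under the boiling point, so the assumption holds.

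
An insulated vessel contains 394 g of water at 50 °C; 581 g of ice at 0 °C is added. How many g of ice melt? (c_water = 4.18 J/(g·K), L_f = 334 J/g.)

m_melted ≈ 247 g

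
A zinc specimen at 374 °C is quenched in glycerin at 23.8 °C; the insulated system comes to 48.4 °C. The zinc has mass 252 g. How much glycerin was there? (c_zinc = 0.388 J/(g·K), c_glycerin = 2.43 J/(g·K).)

m ≈ 533 g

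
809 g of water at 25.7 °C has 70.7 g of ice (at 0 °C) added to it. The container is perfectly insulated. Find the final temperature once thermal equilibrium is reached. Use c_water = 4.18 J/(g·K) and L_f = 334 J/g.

T_f ≈ 17.2 °C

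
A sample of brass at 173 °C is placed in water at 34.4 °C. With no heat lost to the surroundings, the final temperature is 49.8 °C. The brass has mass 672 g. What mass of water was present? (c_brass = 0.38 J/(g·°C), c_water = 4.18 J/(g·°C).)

m ≈ 489 g

Heat lost by the brass = heat gained by the water:
672·0.38·(173 − 49.8) = m·4.18·(49.8 − 34.4)
64.37 m = 31460  ⇒  m ≈ 488.7 g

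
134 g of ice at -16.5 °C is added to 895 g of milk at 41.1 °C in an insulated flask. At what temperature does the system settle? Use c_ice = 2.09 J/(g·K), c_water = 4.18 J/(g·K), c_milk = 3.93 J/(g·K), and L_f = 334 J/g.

Let T be the final temperature. ΣQ_i = 0:
ice -16.5→0 °C: 134·2.09·16.5 = 4621
  melt ice: 134·334 = 44756
  warm the meltwater: 560.12 T
  milk: 3517.4(T − 41.1)
4077.5 T = 144563 − 49377 = 95186
T ≈ 23.34 °C (positive, so assuming full melt was valid).

T_f ≈ 23.3 °C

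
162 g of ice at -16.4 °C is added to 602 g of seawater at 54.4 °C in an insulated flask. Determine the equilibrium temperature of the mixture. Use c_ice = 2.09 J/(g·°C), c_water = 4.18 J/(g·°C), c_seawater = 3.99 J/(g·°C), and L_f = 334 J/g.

T_f ≈ 23.1 °C

Energy conservation, ΣQ = 0:
ice -16.4→0 °C: 162·2.09·16.4 = 5552.7
  latent heat to melt: 162·334 = 54108
  meltwater 0→T: 162·4.18·T = 677.16 T
  seawater: 2402(T − 54.4)
3079.1 T = 130668 − 59661 = 71007
T ≈ 23.06 °C (positive, so assuming full melt was valid).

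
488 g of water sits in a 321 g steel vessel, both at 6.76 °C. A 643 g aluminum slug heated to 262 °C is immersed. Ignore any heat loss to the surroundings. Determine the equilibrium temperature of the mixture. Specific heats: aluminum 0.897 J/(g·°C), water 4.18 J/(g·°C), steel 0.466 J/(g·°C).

T_f ≈ 60.0 °C

With ΣQ=0 the equilibrium temperature is the m·c-weighted mean:
T_f = (576.77*262 + 2039.8*6.76 + 149.59*6.76) / (576.77 + 2039.8 + 149.59)
    = 165915 / 2766.2 ≈ 59.98 °C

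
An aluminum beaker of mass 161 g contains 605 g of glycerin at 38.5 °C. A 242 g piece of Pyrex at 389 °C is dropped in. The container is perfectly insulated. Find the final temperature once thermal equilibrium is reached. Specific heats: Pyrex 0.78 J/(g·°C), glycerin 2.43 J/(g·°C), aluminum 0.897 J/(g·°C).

T_f = Σ m_i c_i T_i / Σ m_i c_i:
T_f = (188.76×389 + 1470.2×38.5 + 144.42×38.5) / (188.76 + 1470.2 + 144.42)
    = 135588 / 1803.3 ≈ 75.19 °C

T_f ≈ 75.2 °C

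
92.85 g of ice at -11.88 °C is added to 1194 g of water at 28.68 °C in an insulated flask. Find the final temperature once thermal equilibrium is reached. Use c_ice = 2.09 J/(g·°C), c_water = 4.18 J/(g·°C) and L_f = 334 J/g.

Taking heat into each body as positive, Σ m c ΔT = 0:
ice -11.88→0 °C: 92.85·2.09·11.88 = 2305.4; latent heat to melt: 92.85·334 = 31012; meltwater 0→T: 92.85·4.18·T = 388.11 T; water cools: 1194·4.18·(T − 28.68) = 4990.9(T − 28.68)
5379 T = 143140 − 33317 = 109822
T ≈ 20.42 °C — above 0 °C, consistent with complete melting.

T_f ≈ 20.4 °C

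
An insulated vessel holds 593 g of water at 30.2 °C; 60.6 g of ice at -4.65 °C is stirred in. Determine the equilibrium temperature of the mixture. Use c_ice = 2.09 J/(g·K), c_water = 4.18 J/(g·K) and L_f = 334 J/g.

T_f ≈ 19.8 °C

Energy conservation, ΣQ = 0:
ice -4.65→0 °C: 60.6·2.09·4.65 = 588.94; latent heat to melt: 60.6·334 = 20240; warm the meltwater: 253.31 T; water: 2478.7(T − 30.2)
2732 T = 74858 − 20829 = 54029
T ≈ 19.78 °C. Since T > 0 °C, the all-ice-melts assumption holds.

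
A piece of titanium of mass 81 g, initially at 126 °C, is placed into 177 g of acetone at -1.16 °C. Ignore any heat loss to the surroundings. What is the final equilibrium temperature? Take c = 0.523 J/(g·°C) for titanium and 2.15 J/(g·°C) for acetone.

T_f ≈ 11.6 °C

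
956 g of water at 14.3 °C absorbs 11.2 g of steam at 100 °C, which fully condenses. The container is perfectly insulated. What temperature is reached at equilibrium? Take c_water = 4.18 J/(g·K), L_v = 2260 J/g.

T_f ≈ 21.6 °C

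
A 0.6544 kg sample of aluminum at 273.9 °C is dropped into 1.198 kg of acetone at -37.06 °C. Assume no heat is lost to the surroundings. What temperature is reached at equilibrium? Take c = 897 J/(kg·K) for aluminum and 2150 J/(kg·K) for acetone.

T_f ≈ 20.7 °C

Heat gained plus heat lost sum to zero:
0.6544·897·(T − 273.9) + 1.198·2150·(T − (-37.06)) = 0
587(T − 273.9) + 2575.7(T − (-37.06)) = 0
(587 + 2575.7) T = 587·273.9 + 2575.7·(-37.06)
T = 65323 / 3162.7 = 20.7 °C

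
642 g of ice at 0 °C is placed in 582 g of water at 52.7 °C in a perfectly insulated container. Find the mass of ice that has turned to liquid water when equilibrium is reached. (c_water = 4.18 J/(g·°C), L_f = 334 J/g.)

m_melted ≈ 384 g

Heat available from the water dropping to 0 °C: 582×4.18×52.7 = 128206 J.
To melt every bit of ice: 642×334 = 214428 J.
Since 128206 < 214428 J, not all the ice melts; equilibrium is at 0 °C.
Mass melted = 128206/334 ≈ 383.9 g.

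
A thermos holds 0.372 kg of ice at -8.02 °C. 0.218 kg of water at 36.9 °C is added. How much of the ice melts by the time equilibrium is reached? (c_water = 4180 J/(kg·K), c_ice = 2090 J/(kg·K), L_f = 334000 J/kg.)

Cooling the water to 0 °C releases 0.218·4180·36.9 = 33625 J.
Of that, 0.372·2090·8.02 = 6235.4 J goes to bring the ice to 0 °C, leaving 27389 J.
Melting all 0.372 kg of ice would need 0.372·334000 = 124248 J.
Since 27389 < 124248 J, not all the ice melts; equilibrium is at 0 °C.
m_melted·334000 = 27389  ⇒  m_melted ≈ 0.082 kg.

m_melted ≈ 0.082 kg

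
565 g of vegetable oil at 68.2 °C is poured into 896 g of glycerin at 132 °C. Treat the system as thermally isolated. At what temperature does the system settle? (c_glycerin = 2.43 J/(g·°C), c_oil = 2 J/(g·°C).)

With ΣQ=0 the equilibrium temperature is the m·c-weighted mean:
T_f = (2177.3·132 + 1130·68.2) / (2177.3 + 1130)
    = 364467 / 3307.3 ≈ 110.20 °C

T_f ≈ 110.2 °C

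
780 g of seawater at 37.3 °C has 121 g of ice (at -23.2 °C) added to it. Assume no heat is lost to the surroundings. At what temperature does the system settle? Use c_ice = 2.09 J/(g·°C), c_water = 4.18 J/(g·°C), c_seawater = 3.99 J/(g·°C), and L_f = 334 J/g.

Heat gained plus heat lost sum to zero:
ice -23.2→0 °C: 121·2.09·23.2 = 5867
  latent heat to melt: 121·334 = 40414
  warm the meltwater: 505.78 T
  seawater: 3112.2(T − 37.3)
3618 T = 116085 − 46281 = 69804
T ≈ 19.29 °C — above 0 °C, consistent with complete melting.

T_f ≈ 19.3 °C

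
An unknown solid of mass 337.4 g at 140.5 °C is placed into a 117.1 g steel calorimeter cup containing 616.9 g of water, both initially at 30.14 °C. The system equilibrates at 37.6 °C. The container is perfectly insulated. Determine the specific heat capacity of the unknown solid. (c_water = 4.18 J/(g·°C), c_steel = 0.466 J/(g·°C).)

c ≈ 0.566 J/(g·°C)

Net heat exchanged in the isolated system is zero:
337.4·c·(37.6 − 140.5) + 616.9·4.18·(37.6 − 30.14) + 117.1·0.466·(37.6 − 30.14) = 0
-34718 c = -19644
c = -19644/-34718 ≈ 0.5658 J/(g·°C)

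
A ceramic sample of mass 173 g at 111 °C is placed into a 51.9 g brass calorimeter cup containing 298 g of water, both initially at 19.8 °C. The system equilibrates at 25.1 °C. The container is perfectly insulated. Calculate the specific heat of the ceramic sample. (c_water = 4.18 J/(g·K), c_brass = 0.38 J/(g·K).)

Let T be the final temperature. ΣQ_i = 0:
173·c·(25.1 − 111) + 298·4.18·(25.1 − 19.8) + 51.9·0.38·(25.1 − 19.8) = 0
-14861 c = -6706.4
c = -6706.4/-14861 ≈ 0.4513 J/(g·K)

c ≈ 0.451 J/(g·K)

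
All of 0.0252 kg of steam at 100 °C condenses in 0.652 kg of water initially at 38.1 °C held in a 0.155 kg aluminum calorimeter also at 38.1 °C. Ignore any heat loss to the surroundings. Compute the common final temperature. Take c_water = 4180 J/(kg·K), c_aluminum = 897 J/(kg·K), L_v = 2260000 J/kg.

T_f ≈ 59.5 °C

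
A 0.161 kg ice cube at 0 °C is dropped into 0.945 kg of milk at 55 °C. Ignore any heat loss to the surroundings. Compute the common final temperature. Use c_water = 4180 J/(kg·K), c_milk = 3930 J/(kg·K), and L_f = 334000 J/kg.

Energy conservation, ΣQ = 0:
latent heat to melt: 0.161·334000 = 53774
  meltwater 0→T: 0.161·4180·T = 672.98 T
  milk cools: 0.945·3930·(T − 55) = 3713.8(T − 55)
4386.8 T = 204262 − 53774 = 150488
T ≈ 34.30 °C (positive, so assuming full melt was valid).

T_f ≈ 34.3 °C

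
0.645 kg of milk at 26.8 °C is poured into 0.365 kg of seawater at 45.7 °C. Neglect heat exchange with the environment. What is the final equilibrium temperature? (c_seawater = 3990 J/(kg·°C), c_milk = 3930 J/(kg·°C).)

Set heat shed by the hot body equal to heat absorbed by the cold body:
0.365*3990*(45.7 − T) = 0.645*3930*(T − 26.8)
1456.3(45.7 − T) = 2534.8(T − 26.8)
3991.2 T = 134489  ⇒  T ≈ 33.70 °C

T_f ≈ 33.7 °C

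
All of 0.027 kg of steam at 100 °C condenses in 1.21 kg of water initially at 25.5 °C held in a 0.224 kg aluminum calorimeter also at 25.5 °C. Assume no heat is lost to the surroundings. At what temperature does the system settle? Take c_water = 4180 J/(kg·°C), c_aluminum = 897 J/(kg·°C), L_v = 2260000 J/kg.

T_f ≈ 38.4 °C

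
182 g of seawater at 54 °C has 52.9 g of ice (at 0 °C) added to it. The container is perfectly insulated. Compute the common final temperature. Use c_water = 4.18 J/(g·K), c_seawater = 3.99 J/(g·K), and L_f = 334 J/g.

T_f ≈ 22.7 °C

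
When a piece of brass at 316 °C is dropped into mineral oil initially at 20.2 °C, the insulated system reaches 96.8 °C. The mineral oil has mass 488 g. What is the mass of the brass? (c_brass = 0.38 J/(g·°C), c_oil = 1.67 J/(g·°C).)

|Q_brass| = |Q_oil|:
m×0.38×(316 − 96.8) = 488×1.67×(96.8 − 20.2)
83.3 m = 62426  ⇒  m ≈ 749.4 g

m ≈ 749 g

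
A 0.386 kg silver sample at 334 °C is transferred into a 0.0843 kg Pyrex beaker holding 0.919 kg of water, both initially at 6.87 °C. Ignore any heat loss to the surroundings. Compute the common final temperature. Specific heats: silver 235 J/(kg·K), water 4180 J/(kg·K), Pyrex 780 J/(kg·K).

Net heat exchanged in the isolated system is zero:
0.386*235*(T − 334) + 0.919*4180*(T − 6.87) + 0.0843*780*(T − 6.87) = 0
90.71(T − 334) + 3841.4(T − 6.87) + 65.75(T − 6.87) = 0
3997.9 T = 57139
T = 57139 / 3997.9 = 14.3 °C

T_f ≈ 14.3 °C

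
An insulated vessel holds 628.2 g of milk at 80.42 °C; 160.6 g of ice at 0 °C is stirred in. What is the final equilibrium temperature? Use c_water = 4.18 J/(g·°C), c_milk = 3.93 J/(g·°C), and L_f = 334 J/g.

Energy conservation, ΣQ = 0:
melt ice: 160.6×334 = 53640; warm the meltwater: 671.31 T; milk cools: 628.2×3.93×(T − 80.42) = 2468.8(T − 80.42)
3140.1 T = 198543 − 53640 = 144903
T ≈ 46.15 °C — above 0 °C, consistent with complete melting.

T_f ≈ 46.1 °C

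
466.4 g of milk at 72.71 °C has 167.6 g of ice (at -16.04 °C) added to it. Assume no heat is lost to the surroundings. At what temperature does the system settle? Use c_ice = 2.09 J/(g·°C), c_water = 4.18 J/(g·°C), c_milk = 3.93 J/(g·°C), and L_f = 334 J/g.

Energy conservation, ΣQ = 0:
warm ice to 0 °C: 167.6·2.09·(0 − (-16.04)) = 5618.6; fusion: m_ice L_f = 167.6·334 = 55978; warm the meltwater: 700.57 T; milk: 1833(T − 72.71)
2533.5 T = 133274 − 61597 = 71677
T ≈ 28.29 °C — above 0 °C, consistent with complete melting.

T_f ≈ 28.3 °C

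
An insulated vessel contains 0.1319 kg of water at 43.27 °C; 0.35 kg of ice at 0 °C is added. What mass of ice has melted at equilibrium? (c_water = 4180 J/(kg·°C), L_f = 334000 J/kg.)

Heat available from the water dropping to 0 °C: 0.1319×4180×43.27 = 23857 J.
To melt every bit of ice: 0.35×334000 = 116900 J.
That's not enough to melt it all — equilibrium is at 0 °C with ice remaining.
m_melt = 23857 / L_f = 0.07143 kg.

m_melted ≈ 0.0714 kg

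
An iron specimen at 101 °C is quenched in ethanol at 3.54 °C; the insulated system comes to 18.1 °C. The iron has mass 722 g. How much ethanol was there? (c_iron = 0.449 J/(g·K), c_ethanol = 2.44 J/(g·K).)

Heat lost by the iron = heat gained by the ethanol:
722·0.449·(101 − 18.1) = m·2.44·(18.1 − 3.54)
35.53 m = 26874  ⇒  m ≈ 756.5 g

m ≈ 756 g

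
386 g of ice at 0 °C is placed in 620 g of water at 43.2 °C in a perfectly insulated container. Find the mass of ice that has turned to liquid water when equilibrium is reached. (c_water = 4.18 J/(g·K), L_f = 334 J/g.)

Cooling the water to 0 °C releases 620×4.18×43.2 = 111957 J.
To melt every bit of ice: 386×334 = 128924 J.
That's not enough to melt it all — equilibrium is at 0 °C with ice remaining.
m_melt = 111957 / L_f = 335.2 g.

m_melted ≈ 335 g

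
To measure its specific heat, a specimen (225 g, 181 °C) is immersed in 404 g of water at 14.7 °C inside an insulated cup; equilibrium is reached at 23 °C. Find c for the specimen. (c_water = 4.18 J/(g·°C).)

Heat lost by the specimen = heat gained by the water:
225×c×(181 − 23) = 404×4.18×(23 − 14.7)
35550 c = 14016  ⇒  c ≈ 0.3943 J/(g·°C)

c ≈ 0.394 J/(g·°C)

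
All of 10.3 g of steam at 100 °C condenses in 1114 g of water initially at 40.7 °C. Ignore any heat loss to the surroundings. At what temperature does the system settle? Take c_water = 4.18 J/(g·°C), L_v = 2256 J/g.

T_f ≈ 46.2 °C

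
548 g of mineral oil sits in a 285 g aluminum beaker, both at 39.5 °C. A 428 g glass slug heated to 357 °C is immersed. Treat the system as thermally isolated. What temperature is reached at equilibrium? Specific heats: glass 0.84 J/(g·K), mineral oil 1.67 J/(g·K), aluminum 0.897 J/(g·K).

T_f ≈ 114.1 °C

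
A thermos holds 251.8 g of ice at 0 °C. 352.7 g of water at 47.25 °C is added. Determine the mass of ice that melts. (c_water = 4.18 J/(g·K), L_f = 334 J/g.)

Heat available from the water dropping to 0 °C: 352.7×4.18×47.25 = 69660 J.
To melt every bit of ice: 251.8×334 = 84101 J.
That's not enough to melt it all — equilibrium is at 0 °C with ice remaining.
Mass melted = 69660/334 ≈ 208.6 g.

m_melted ≈ 209 g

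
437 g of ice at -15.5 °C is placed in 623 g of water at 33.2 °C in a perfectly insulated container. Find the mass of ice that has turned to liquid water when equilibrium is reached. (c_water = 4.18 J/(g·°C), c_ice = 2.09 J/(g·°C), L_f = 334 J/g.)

m_melted ≈ 216 g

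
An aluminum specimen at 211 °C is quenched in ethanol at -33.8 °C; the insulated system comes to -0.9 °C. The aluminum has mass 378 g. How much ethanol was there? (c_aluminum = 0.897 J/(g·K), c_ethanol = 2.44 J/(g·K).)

Conservation of energy gives ΣQ = 0:
378·0.897·(-0.9 − 211) + m·2.44·(-0.9 − (-33.8)) = 0
80.28 m = 71848
m = 71848/80.28 ≈ 895 g

m ≈ 895 g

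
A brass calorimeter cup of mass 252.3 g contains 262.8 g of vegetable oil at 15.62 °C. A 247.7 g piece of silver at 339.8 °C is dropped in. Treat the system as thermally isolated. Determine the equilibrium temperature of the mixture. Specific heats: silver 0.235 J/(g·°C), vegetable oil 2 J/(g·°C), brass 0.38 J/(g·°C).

T_f ≈ 43.4 °C

Net heat exchanged in the isolated system is zero:
247.7*0.235*(T − 339.8) + 262.8*2*(T − 15.62) + 252.3*0.38*(T − 15.62) = 0
58.21(T − 339.8) + 525.6(T − 15.62) + 95.87(T − 15.62) = 0
679.68 T = 29487
T = 29487/679.68 ≈ 43.38 °C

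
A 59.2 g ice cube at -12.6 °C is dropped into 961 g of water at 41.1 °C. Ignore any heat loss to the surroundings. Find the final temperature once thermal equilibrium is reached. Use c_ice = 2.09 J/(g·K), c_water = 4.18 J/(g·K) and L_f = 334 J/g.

T_f ≈ 33.7 °C

Setting the total heat transfer to zero:
warm ice to 0 °C: 59.2×2.09×(0 − (-12.6)) = 1559; fusion: m_ice L_f = 59.2×334 = 19773; warm the meltwater: 247.46 T; water: 4017(T − 41.1)
4264.4 T = 165098 − 21332 = 143766
T ≈ 33.71 °C (positive, so assuming full melt was valid).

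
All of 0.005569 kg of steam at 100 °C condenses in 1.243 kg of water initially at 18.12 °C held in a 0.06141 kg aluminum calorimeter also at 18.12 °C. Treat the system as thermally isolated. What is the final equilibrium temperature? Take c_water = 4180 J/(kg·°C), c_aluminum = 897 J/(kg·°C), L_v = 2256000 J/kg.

T_f ≈ 20.9 °C

Heat gained plus heat lost sum to zero:
condense steam: −0.005569·2256000 = −12564; condensed water 100 °C→T: 23.28(T − 100); original water: 5195.7(T − 18.12); cup: 55.08(T − 18.12)
5274.1 T = 12564 + 2327.8 + 95145 = 110036
T ≈ 20.86 °C, under the boiling point, so the assumption holds.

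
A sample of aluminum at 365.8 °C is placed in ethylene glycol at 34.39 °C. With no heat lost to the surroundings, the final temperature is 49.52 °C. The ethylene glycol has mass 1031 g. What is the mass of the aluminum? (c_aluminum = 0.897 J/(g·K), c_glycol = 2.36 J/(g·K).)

m ≈ 130 g

Conservation of energy gives ΣQ = 0:
m·0.897·(49.52 − 365.8) + 1031·2.36·(49.52 − 34.39) = 0
-283.7 m = -36814
m = -36814/-283.7 ≈ 129.8 g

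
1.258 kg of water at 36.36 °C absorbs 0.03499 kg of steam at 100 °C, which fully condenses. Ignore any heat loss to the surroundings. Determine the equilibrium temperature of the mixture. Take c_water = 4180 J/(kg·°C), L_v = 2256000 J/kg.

T_f ≈ 52.7 °C

Net heat exchanged in the isolated system is zero:
condense steam: −0.03499·2256000 = −78937; condensed water 100 °C→T: 146.26(T − 100); original water: 5258.4(T − 36.36)
5404.7 T = 78937 + 14626 + 191197 = 284760
T ≈ 52.69 °C — below 100 °C, confirming all the steam condensed.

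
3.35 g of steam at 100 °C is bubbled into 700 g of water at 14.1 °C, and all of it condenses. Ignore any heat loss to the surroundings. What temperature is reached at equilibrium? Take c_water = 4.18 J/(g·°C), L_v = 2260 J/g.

T_f ≈ 17.1 °C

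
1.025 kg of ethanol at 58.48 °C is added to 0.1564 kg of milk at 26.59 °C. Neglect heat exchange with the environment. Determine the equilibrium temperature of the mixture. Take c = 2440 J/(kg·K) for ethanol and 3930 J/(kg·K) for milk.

T_f ≈ 52.2 °C

Conservation of energy gives ΣQ = 0:
1.025×2440×(T − 58.48) + 0.1564×3930×(T − 26.59) = 0
2501(T − 58.48) + 614.65(T − 26.59) = 0
(2501 + 614.65) T = 2501×58.48 + 614.65×26.59
T = 162602 / 3115.7 = 52.2 °C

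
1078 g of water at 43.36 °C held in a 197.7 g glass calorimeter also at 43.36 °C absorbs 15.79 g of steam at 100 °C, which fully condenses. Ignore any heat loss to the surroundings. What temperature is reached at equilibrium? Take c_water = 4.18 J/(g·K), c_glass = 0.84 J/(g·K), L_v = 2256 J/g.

T_f ≈ 51.7 °C

Taking heat into each body as positive, Σ m c ΔT = 0:
condense steam: −15.79×2256 = −35622
  condensate cools 100→T: 15.79×4.18×(T − 100) = 66(T − 100)
  original water: 4506(T − 43.36)
  cup: 166.07(T − 43.36)
4738.1 T = 35622 + 6600.2 + 202583 = 244805
T ≈ 51.67 °C (< 100 °C, so full condensation is consistent).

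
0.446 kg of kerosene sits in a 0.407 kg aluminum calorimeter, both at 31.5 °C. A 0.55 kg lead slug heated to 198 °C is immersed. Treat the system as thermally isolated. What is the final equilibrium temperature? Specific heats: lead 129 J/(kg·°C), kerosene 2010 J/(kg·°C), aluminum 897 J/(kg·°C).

T_f ≈ 40.4 °C

Taking heat into each body as positive, Σ m c ΔT = 0:
0.55*129*(T − 198) + 0.446*2010*(T − 31.5) + 0.407*897*(T − 31.5) = 0
70.95(T − 198) + 896.46(T − 31.5) + 365.08(T − 31.5) = 0
1332.5 T = 53787
T = 53787/1332.5 ≈ 40.37 °C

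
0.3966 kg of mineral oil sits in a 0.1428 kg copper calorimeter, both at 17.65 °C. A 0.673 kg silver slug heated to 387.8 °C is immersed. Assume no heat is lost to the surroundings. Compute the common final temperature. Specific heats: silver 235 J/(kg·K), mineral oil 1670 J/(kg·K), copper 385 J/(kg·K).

T_f ≈ 84.5 °C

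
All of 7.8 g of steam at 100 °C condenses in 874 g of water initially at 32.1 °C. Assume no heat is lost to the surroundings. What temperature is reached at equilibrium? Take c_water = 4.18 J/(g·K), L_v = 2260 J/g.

T_f ≈ 37.5 °C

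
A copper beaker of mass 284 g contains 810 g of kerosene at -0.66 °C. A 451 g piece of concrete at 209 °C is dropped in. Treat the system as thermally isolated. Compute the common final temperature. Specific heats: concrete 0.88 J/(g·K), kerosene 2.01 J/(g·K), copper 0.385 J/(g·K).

T_f ≈ 38.3 °C

Setting the total heat transfer to zero:
451×0.88×(T − 209) + 810×2.01×(T − (-0.66)) + 284×0.385×(T − (-0.66)) = 0
2134.3 T = 81801
T ≈ 38.33 °C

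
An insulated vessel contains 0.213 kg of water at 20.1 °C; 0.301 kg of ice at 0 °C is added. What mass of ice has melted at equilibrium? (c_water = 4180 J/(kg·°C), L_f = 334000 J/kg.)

m_melted ≈ 0.0536 kg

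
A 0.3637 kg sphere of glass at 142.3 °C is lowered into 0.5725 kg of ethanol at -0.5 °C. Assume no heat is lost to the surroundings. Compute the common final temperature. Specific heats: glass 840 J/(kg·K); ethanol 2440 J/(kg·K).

|Q_glass| = |Q_ethanol|:
0.3637×840×(142.3 − T) = 0.5725×2440×(T − (-0.5))
305.51(142.3 − T) = 1396.9(T − (-0.5))
1702.4 T = 42775  ⇒  T ≈ 25.13 °C

T_f ≈ 25.1 °C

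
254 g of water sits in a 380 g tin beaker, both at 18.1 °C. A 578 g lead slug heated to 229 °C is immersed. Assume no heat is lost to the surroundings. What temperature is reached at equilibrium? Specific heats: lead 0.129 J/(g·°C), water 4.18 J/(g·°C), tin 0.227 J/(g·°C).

T_f ≈ 31.0 °C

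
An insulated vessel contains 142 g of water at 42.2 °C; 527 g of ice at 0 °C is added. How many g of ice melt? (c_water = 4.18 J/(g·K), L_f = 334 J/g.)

Cooling the water to 0 °C releases 142×4.18×42.2 = 25048 J.
Melting all 527 g of ice would need 527×334 = 176018 J.
25048 J < 176018 J, so only part of the ice melts and the system sits at 0 °C.
Mass melted = 25048/334 ≈ 74.99 g.

m_melted ≈ 75 g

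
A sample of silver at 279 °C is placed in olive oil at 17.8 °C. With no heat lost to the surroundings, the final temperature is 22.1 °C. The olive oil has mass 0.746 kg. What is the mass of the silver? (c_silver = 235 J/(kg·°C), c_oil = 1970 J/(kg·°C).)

m ≈ 0.105 kg

|Q_silver| = |Q_oil|:
m·235·(279 − 22.1) = 0.746·1970·(22.1 − 17.8)
60371 m = 6319.4  ⇒  m ≈ 0.1047 kg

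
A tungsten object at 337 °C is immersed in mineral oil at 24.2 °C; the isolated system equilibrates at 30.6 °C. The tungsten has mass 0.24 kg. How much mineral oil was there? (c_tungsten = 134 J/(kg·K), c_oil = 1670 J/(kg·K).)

Heat lost by the tungsten = heat gained by the oil:
0.24·134·(337 − 30.6) = m·1670·(30.6 − 24.2)
10688 m = 9853.8  ⇒  m ≈ 0.922 kg

m ≈ 0.922 kg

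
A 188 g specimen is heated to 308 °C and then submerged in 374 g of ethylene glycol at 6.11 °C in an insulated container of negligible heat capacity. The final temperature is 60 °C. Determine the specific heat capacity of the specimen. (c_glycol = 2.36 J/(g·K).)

Net heat exchanged in the isolated system is zero:
188·c·(60 − 308) + 374·2.36·(60 − 6.11) = 0
-46624 c = -47565
c = -47565/-46624 ≈ 1.02 J/(g·K)

c ≈ 1.02 J/(g·K)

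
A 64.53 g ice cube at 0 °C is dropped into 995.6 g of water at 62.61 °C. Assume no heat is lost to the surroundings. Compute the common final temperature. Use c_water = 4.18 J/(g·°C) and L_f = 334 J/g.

Energy conservation, ΣQ = 0:
fusion: m_ice L_f = 64.53·334 = 21553; warm the meltwater: 269.74 T; water: 4161.6(T − 62.61)
4431.3 T = 260558 − 21553 = 239005
T ≈ 53.94 °C (positive, so assuming full melt was valid).

T_f ≈ 53.9 °C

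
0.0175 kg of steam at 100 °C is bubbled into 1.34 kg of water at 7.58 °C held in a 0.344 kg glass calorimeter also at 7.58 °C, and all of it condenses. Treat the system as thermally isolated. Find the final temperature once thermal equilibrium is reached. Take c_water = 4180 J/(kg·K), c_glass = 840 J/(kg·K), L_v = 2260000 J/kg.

T_f ≈ 15.3 °C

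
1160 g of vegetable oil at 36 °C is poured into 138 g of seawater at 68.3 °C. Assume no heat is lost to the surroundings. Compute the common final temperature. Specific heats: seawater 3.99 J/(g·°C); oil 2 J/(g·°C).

T_f ≈ 42.2 °C

Let T be the final temperature. ΣQ_i = 0:
138*3.99*(T − 68.3) + 1160*2*(T − 36) = 0
(550.62 + 2320) T = 550.62*68.3 + 2320*36
T ≈ 42.20 °C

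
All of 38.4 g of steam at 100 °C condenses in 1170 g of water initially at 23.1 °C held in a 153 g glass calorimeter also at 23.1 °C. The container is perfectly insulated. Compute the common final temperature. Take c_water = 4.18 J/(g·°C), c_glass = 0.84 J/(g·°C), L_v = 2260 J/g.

T_f ≈ 42.2 °C

Net heat exchanged in the isolated system is zero:
steam→water at 100 °C releases m L_v = 38.4·2260 = 86784; condensed water 100 °C→T: 160.51(T − 100); original water: 4890.6(T − 23.1); glass cup: 153·0.84·(T − 23.1) = 128.52(T − 23.1)
5179.6 T = 86784 + 16051 + 115942 = 218777
T ≈ 42.24 °C, under the boiling point, so the assumption holds.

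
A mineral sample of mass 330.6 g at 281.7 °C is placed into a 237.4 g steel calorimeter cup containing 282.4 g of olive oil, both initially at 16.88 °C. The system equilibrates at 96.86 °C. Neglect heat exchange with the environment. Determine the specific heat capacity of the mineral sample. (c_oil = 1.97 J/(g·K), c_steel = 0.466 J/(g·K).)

Setting the total heat transfer to zero:
330.6×c×(96.86 − 281.7) + 282.4×1.97×(96.86 − 16.88) + 237.4×0.466×(96.86 − 16.88) = 0
-61108 c = -53343
c = -53343/-61108 ≈ 0.8729 J/(g·K)

c ≈ 0.873 J/(g·K)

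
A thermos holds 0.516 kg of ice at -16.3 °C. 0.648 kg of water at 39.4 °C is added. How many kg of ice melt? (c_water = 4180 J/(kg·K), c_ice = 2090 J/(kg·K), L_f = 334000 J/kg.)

m_melted ≈ 0.267 kg

Cooling the water to 0 °C releases 0.648×4180×39.4 = 106720 J.
Warming the ice to 0 °C takes 0.516×2090×16.3 = 17579 J, leaving 89142 J for melting.
Fully melting the ice requires m_ice L_f = 0.516×334000 = 172344 J.
Since 89142 < 172344 J, not all the ice melts; equilibrium is at 0 °C.
Mass melted = 89142/334000 ≈ 0.2669 kg.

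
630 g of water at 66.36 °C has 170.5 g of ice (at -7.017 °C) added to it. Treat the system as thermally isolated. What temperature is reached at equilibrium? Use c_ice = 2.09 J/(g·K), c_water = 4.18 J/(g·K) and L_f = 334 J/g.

T_f ≈ 34.5 °C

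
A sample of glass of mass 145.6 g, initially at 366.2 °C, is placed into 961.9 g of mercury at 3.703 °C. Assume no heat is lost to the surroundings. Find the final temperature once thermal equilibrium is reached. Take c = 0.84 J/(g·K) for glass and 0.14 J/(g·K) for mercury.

T_f ≈ 176.2 °C

With ΣQ=0 the equilibrium temperature is the m·c-weighted mean:
T_f = (122.3·366.2 + 134.67·3.703) / (122.3 + 134.67)
    = 45286 / 256.97 ≈ 176.23 °C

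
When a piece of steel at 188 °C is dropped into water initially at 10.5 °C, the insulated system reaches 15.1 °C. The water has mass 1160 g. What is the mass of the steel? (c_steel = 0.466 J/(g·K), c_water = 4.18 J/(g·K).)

m ≈ 277 g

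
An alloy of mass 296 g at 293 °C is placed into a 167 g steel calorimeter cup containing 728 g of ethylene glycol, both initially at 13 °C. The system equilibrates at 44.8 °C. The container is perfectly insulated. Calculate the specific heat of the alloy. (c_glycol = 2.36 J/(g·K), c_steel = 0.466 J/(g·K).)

Taking heat into each body as positive, Σ m c ΔT = 0:
296×c×(44.8 − 293) + 728×2.36×(44.8 − 13) + 167×0.466×(44.8 − 13) = 0
-73467 c = -57110
c = -57110/-73467 ≈ 0.7773 J/(g·K)

c ≈ 0.777 J/(g·K)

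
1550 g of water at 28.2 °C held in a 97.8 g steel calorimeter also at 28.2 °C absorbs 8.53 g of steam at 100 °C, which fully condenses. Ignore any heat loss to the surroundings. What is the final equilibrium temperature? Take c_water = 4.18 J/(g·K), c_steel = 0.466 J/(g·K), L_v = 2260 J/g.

T_f ≈ 31.5 °C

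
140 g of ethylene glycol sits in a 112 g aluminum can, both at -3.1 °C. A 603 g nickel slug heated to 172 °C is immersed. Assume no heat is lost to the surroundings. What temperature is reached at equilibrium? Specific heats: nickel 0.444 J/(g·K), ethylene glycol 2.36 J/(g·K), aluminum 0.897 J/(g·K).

T_f ≈ 64.0 °C

Energy conservation, ΣQ = 0:
603×0.444×(T − 172) + 140×2.36×(T − (-3.1)) + 112×0.897×(T − (-3.1)) = 0
(267.73 + 330.4 + 100.46) T = 267.73×172 + 330.4×(-3.1) + 100.46×(-3.1)
T = 44714/698.6 ≈ 64.01 °C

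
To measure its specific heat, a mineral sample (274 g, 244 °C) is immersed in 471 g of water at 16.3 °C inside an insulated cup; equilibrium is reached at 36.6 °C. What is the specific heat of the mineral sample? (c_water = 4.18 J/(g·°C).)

c ≈ 0.703 J/(g·°C)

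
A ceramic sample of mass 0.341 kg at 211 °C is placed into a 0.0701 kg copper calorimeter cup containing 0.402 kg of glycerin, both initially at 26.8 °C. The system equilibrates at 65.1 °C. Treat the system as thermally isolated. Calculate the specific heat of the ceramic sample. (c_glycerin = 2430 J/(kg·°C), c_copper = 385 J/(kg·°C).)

c ≈ 773 J/(kg·°C)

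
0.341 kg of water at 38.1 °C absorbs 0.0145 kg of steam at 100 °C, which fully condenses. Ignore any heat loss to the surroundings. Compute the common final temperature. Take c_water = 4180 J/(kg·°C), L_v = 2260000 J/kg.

T_f ≈ 62.7 °C

Let T be the final temperature. ΣQ_i = 0:
steam→water at 100 °C releases m L_v = 0.0145·2260000 = 32770
  condensate cools 100→T: 0.0145·4180·(T − 100) = 60.61(T − 100)
  original water: 1425.4(T − 38.1)
1486 T = 32770 + 6061 + 54307 = 93138
T ≈ 62.68 °C — below 100 °C, confirming all the steam condensed.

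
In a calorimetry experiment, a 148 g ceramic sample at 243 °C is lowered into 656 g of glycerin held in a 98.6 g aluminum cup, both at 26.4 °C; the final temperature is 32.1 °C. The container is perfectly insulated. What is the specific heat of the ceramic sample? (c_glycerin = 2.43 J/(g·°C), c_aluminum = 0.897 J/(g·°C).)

Heat gained plus heat lost sum to zero:
148×c×(32.1 − 243) + 656×2.43×(32.1 − 26.4) + 98.6×0.897×(32.1 − 26.4) = 0
-31213 c = -9590.4
c = -9590.4/-31213 ≈ 0.3073 J/(g·°C)

c ≈ 0.307 J/(g·°C)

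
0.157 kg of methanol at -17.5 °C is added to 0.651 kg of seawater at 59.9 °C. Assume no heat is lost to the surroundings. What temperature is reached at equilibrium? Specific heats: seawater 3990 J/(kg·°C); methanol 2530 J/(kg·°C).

T_f ≈ 49.6 °C

Heat lost by the seawater equals heat gained by the methanol:
0.651×3990×(59.9 − T) = 0.157×2530×(T − (-17.5))
2597.5(59.9 − T) = 397.21(T − (-17.5))
2994.7 T = 148638  ⇒  T ≈ 49.63 °C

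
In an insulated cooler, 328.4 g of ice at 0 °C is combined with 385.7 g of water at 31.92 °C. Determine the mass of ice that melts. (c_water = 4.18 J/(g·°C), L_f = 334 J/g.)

Water can give up m c ΔT = 385.7×4.18×31.92 = 51462 J before reaching 0 °C.
Fully melting the ice requires m_ice L_f = 328.4×334 = 109686 J.
51462 J < 109686 J, so only part of the ice melts and the system sits at 0 °C.
m_melt = 51462 / L_f = 154.1 g.

m_melted ≈ 154 g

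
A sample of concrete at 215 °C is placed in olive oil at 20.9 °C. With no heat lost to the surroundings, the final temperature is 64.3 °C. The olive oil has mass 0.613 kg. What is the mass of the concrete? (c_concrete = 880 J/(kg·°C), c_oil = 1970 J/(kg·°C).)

m ≈ 0.395 kg

Heat lost by the concrete = heat gained by the oil:
m·880·(215 − 64.3) = 0.613·1970·(64.3 − 20.9)
132616 m = 52410  ⇒  m ≈ 0.3952 kg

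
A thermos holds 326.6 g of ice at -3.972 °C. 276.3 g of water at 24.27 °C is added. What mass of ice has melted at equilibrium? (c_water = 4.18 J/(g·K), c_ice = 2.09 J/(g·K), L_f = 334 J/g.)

Cooling the water to 0 °C releases 276.3·4.18·24.27 = 28030 J.
Of that, 326.6·2.09·3.972 = 2711.3 J goes to bring the ice to 0 °C, leaving 25319 J.
Fully melting the ice requires m_ice L_f = 326.6·334 = 109084 J.
That's not enough to melt it all — equilibrium is at 0 °C with ice remaining.
m_melted·334 = 25319  ⇒  m_melted ≈ 75.81 g.

m_melted ≈ 75.8 g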